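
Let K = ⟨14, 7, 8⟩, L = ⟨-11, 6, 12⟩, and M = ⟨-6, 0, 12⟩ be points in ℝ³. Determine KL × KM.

(24, 20, 155)

KL = (-25, -1, 4)
KM = (-20, -7, 4)
i: (-1)·4 - 4·(-7) = -4 - (-28) = 24
j: 4·(-20) - (-25)·4 = -80 - (-100) = 20
k: (-25)·(-7) - (-1)·(-20) = 175 - 20 = 155
KL × KM = (24, 20, 155)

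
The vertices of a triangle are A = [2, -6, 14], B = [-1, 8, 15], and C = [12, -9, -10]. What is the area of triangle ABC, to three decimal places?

181.586

AB = (-3, 14, 1),  AC = (10, -3, -24)
i: 14·(-24) - 1·(-3) = -336 - (-3) = -333
j: 1·10 - (-3)·(-24) = 10 - 72 = -62
k: (-3)·(-3) - 14·10 = 9 - 140 = -131
AB × AC = (-333, -62, -131)
|AB × AC| = √131894 ≈ 363.1721
area = ½ · 363.1721 ≈ 181.586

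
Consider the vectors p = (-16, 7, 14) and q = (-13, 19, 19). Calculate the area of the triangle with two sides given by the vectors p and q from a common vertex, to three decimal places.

i: 7·19 - 14·19 = 133 - 266 = -133
j: 14·(-13) - (-16)·19 = -182 - (-304) = 122
k: (-16)·19 - 7·(-13) = -304 - (-91) = -213
p × q = (-133, 122, -213)
|p × q| = √((-133)² + 122² + (-213)²) = √77942 ≈ 279.1809
area = ½ · 279.1809 ≈ 139.590

139.590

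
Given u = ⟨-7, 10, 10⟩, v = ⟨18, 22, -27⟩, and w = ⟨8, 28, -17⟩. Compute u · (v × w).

1506

v × w:
i: 22·(-17) - (-27)·28 = -374 - (-756) = 382
j: (-27)·8 - 18·(-17) = -216 - (-306) = 90
k: 18·28 - 22·8 = 504 - 176 = 328
v × w = (382, 90, 328)
u · (v × w) = (-7)·382 + 10·90 + 10·328 = -2674 + 900 + 3280 = 1506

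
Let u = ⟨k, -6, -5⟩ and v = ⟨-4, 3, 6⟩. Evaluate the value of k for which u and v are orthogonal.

-12

u · v = k·(-4) + (-6)·3 + (-5)·6 = -48 - 4k
Set equal to 0: -4k = 48, so k = -12.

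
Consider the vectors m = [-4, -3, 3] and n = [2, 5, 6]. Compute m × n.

i: (-3)·6 - 3·5 = -18 - 15 = -33
j: 3·2 - (-4)·6 = 6 - (-24) = 30
k: (-4)·5 - (-3)·2 = -20 - (-6) = -14
m × n = (-33, 30, -14)

(-33, 30, -14)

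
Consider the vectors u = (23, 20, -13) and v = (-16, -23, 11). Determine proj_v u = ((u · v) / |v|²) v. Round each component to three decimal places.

u · v = 23·(-16) + 20·(-23) + (-13)·11 = -368 - 460 - 143 = -971
|v|² = 256 + 529 + 121 = 906
proj_v u = (-971/906) · (-16, -23, 11) ≈ (17.148, 24.650, -11.789)

(17.148, 24.650, -11.789)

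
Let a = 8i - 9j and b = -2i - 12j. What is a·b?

92

a · b = 8·(-2) + (-9)·(-12) = -16 + 108 = 92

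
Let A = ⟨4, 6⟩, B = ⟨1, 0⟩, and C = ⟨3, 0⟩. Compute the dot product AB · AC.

AB = B − A = (-3, -6)
AC = C − A = (-1, -6)
AB · AC = (-3)·(-1) + (-6)·(-6) = 3 + 36 = 39

39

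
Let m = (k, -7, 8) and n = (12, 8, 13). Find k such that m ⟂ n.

-4

m · n = k·12 + (-7)·8 + 8·13 = 48 + 12k
Set equal to 0: 12k = -48, so k = -4.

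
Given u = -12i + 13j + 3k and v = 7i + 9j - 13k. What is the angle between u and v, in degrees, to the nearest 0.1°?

u · v = (-12)·7 + 13·9 + 3·(-13) = -84 + 117 - 39 = -6
|u|² = 144 + 169 + 9 = 322,  |u| = √322 ≈ 17.944358
|v|² = 49 + 81 + 169 = 299,  |v| = √299 ≈ 17.291616
cos θ = -6 / (17.944358 · 17.291616) ≈ -0.01934
θ = arccos(-0.01934) ≈ 91.1°

91.1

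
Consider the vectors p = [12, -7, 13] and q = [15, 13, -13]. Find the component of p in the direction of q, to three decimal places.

-3.372

p · q = 12·15 + (-7)·13 + 13·(-13) = 180 - 91 - 169 = -80
|q| = √(225 + 169 + 169) = √563 ≈ 23.7276
comp_q p = -80 / √563 ≈ -3.372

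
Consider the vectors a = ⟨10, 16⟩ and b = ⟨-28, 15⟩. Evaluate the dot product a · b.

a · b = 10·(-28) + 16·15 = -280 + 240 = -40

-40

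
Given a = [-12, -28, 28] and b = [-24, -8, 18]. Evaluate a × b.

(-280, -456, -576)

i: (-28)·18 - 28·(-8) = -504 - (-224) = -280
j: 28·(-24) - (-12)·18 = -672 - (-216) = -456
k: (-12)·(-8) - (-28)·(-24) = 96 - 672 = -576
a × b = (-280, -456, -576)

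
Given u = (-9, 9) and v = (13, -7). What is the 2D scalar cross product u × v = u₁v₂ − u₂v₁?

-54

(-9)·(-7) - 9·13 = 63 - 117 = -54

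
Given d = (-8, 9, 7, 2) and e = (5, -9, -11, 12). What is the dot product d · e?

-174

d · e = (-8)·5 + 9·(-9) + 7·(-11) + 2·12 = -40 - 81 - 77 + 24 = -174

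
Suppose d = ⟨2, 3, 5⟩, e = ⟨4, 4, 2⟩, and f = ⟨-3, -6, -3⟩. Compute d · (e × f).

-42

e × f:
i: 4·(-3) - 2·(-6) = -12 - (-12) = 0
j: 2·(-3) - 4·(-3) = -6 - (-12) = 6
k: 4·(-6) - 4·(-3) = -24 - (-12) = -12
e × f = (0, 6, -12)
d · (e × f) = 2·0 + 3·6 + 5·(-12) = 0 + 18 - 60 = -42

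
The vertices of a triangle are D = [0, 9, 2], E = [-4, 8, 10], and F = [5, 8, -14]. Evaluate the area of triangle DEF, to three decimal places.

DE = (-4, -1, 8),  DF = (5, -1, -16)
i: (-1)·(-16) - 8·(-1) = 16 - (-8) = 24
j: 8·5 - (-4)·(-16) = 40 - 64 = -24
k: (-4)·(-1) - (-1)·5 = 4 - (-5) = 9
DE × DF = (24, -24, 9)
|DE × DF| = √1233 ≈ 35.1141
area = ½ · 35.1141 ≈ 17.557

17.557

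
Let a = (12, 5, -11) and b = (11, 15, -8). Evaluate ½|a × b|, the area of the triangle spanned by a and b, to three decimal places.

i: 5·(-8) - (-11)·15 = -40 - (-165) = 125
j: (-11)·11 - 12·(-8) = -121 - (-96) = -25
k: 12·15 - 5·11 = 180 - 55 = 125
a × b = (125, -25, 125)
|a × b| = √(125² + (-25)² + 125²) = √31875 ≈ 178.5357
area = ½ · 178.5357 ≈ 89.268

89.268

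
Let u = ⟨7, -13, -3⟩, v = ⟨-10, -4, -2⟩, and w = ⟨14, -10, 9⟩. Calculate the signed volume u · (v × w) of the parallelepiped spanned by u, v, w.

v × w:
i: (-4)·9 - (-2)·(-10) = -36 - 20 = -56
j: (-2)·14 - (-10)·9 = -28 - (-90) = 62
k: (-10)·(-10) - (-4)·14 = 100 - (-56) = 156
v × w = (-56, 62, 156)
u · (v × w) = 7·(-56) + (-13)·62 + (-3)·156 = -392 - 806 - 468 = -1666

-1666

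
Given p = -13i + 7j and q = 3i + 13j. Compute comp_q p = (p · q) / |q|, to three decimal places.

p · q = (-13)·3 + 7·13 = -39 + 91 = 52
|q| = √(9 + 169) = √178 ≈ 13.3417
comp_q p = 52 / √178 ≈ 3.898

3.898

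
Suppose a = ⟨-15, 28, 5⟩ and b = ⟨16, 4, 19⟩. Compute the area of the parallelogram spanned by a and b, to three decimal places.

808.352

i: 28·19 - 5·4 = 532 - 20 = 512
j: 5·16 - (-15)·19 = 80 - (-285) = 365
k: (-15)·4 - 28·16 = -60 - 448 = -508
a × b = (512, 365, -508)
|a × b| = √(512² + 365² + (-508)²) = √653433 ≈ 808.3520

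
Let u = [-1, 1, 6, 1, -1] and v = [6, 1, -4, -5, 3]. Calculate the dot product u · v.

u · v = (-1)·6 + 1·1 + 6·(-4) + 1·(-5) + (-1)·3 = -6 + 1 - 24 - 5 - 3 = -37

-37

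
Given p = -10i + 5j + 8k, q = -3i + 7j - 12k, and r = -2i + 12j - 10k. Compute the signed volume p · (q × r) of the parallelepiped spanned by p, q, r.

q × r:
i: 7·(-10) - (-12)·12 = -70 - (-144) = 74
j: (-12)·(-2) - (-3)·(-10) = 24 - 30 = -6
k: (-3)·12 - 7·(-2) = -36 - (-14) = -22
q × r = (74, -6, -22)
p · (q × r) = (-10)·74 + 5·(-6) + 8·(-22) = -740 - 30 - 176 = -946

-946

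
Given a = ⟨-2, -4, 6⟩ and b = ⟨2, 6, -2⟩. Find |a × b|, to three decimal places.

29.394

i: (-4)·(-2) - 6·6 = 8 - 36 = -28
j: 6·2 - (-2)·(-2) = 12 - 4 = 8
k: (-2)·6 - (-4)·2 = -12 - (-8) = -4
a × b = (-28, 8, -4)
|a × b| = √((-28)² + 8² + (-4)²) = √864 ≈ 29.3939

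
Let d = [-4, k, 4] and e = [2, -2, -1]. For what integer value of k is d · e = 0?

d · e = (-4)·2 + k·(-2) + 4·(-1) = -12 - 2k
Set equal to 0: -2k = 12, so k = -6.

-6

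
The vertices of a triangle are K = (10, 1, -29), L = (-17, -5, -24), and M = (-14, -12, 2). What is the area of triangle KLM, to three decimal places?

KL = (-27, -6, 5),  KM = (-24, -13, 31)
i: (-6)·31 - 5·(-13) = -186 - (-65) = -121
j: 5·(-24) - (-27)·31 = -120 - (-837) = 717
k: (-27)·(-13) - (-6)·(-24) = 351 - 144 = 207
KL × KM = (-121, 717, 207)
|KL × KM| = √571579 ≈ 756.0284
area = ½ · 756.0284 ≈ 378.014

378.014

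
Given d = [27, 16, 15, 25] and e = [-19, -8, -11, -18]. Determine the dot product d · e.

-1256

d · e = 27·(-19) + 16·(-8) + 15·(-11) + 25·(-18) = -513 - 128 - 165 - 450 = -1256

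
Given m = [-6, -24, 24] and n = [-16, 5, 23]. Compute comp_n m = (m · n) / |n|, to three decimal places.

18.552

m · n = (-6)·(-16) + (-24)·5 + 24·23 = 96 - 120 + 552 = 528
|n| = √(256 + 25 + 529) = √810 ≈ 28.4605
comp_n m = 528 / √810 ≈ 18.552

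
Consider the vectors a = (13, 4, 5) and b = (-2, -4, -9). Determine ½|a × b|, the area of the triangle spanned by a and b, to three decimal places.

i: 4·(-9) - 5·(-4) = -36 - (-20) = -16
j: 5·(-2) - 13·(-9) = -10 - (-117) = 107
k: 13·(-4) - 4·(-2) = -52 - (-8) = -44
a × b = (-16, 107, -44)
|a × b| = √((-16)² + 107² + (-44)²) = √13641 ≈ 116.7947
area = ½ · 116.7947 ≈ 58.397

58.397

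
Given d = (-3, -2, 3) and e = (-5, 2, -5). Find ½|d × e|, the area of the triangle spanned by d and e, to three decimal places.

i: (-2)·(-5) - 3·2 = 10 - 6 = 4
j: 3·(-5) - (-3)·(-5) = -15 - 15 = -30
k: (-3)·2 - (-2)·(-5) = -6 - 10 = -16
d × e = (4, -30, -16)
|d × e| = √(4² + (-30)² + (-16)²) = √1172 ≈ 34.2345
area = ½ · 34.2345 ≈ 17.117

17.117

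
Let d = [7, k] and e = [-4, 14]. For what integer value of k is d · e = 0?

2

d · e = 7·(-4) + k·14 = -28 + 14k
Set equal to 0: 14k = 28, so k = 2.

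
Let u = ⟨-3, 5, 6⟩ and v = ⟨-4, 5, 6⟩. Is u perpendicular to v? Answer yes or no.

no

u · v = (-3)·(-4) + 5·5 + 6·6 = 12 + 25 + 36 = 73
Nonzero, so the vectors are not orthogonal.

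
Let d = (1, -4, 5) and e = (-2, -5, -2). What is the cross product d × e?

(33, -8, -13)

i: (-4)·(-2) - 5·(-5) = 8 - (-25) = 33
j: 5·(-2) - 1·(-2) = -10 - (-2) = -8
k: 1·(-5) - (-4)·(-2) = -5 - 8 = -13
d × e = (33, -8, -13)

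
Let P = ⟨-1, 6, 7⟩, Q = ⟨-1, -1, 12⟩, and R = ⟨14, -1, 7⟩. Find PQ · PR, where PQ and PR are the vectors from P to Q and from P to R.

49

PQ = Q − P = (0, -7, 5)
PR = R − P = (15, -7, 0)
PQ · PR = 0·15 + (-7)·(-7) + 5·0 = 0 + 49 + 0 = 49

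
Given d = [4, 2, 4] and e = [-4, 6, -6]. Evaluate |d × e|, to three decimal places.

i: 2·(-6) - 4·6 = -12 - 24 = -36
j: 4·(-4) - 4·(-6) = -16 - (-24) = 8
k: 4·6 - 2·(-4) = 24 - (-8) = 32
d × e = (-36, 8, 32)
|d × e| = √((-36)² + 8² + 32²) = √2384 ≈ 48.8262

48.826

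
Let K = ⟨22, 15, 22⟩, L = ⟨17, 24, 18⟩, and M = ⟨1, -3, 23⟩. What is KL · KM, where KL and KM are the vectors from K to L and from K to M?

KL = L − K = (-5, 9, -4)
KM = M − K = (-21, -18, 1)
KL · KM = (-5)·(-21) + 9·(-18) + (-4)·1 = 105 - 162 - 4 = -61

-61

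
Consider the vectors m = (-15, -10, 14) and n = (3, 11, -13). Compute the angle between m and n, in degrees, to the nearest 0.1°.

m · n = (-15)·3 + (-10)·11 + 14·(-13) = -45 - 110 - 182 = -337
|m|² = 225 + 100 + 196 = 521,  |m| = √521 ≈ 22.825424
|n|² = 9 + 121 + 169 = 299,  |n| = √299 ≈ 17.291616
cos θ = -337 / (22.825424 · 17.291616) ≈ -0.85384
θ = arccos(-0.85384) ≈ 148.6°

148.6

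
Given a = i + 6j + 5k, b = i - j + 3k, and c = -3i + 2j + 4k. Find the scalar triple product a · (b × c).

-93

b × c:
i: (-1)·4 - 3·2 = -4 - 6 = -10
j: 3·(-3) - 1·4 = -9 - 4 = -13
k: 1·2 - (-1)·(-3) = 2 - 3 = -1
b × c = (-10, -13, -1)
a · (b × c) = 1·(-10) + 6·(-13) + 5·(-1) = -10 - 78 - 5 = -93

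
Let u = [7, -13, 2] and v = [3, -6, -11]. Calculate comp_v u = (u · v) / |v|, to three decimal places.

u · v = 7·3 + (-13)·(-6) + 2·(-11) = 21 + 78 - 22 = 77
|v| = √(9 + 36 + 121) = √166 ≈ 12.8841
comp_v u = 77 / √166 ≈ 5.976

5.976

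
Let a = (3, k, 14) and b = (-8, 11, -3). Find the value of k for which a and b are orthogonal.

6

a · b = 3·(-8) + k·11 + 14·(-3) = -66 + 11k
Set equal to 0: 11k = 66, so k = 6.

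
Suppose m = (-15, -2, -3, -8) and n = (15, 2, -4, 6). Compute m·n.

-265

m · n = (-15)·15 + (-2)·2 + (-3)·(-4) + (-8)·6 = -225 - 4 + 12 - 48 = -265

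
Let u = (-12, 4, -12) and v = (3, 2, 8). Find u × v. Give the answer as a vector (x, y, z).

(56, 60, -36)

i: 4·8 - (-12)·2 = 32 - (-24) = 56
j: (-12)·3 - (-12)·8 = -36 - (-96) = 60
k: (-12)·2 - 4·3 = -24 - 12 = -36
u × v = (56, 60, -36)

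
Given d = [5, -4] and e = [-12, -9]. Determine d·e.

d · e = 5·(-12) + (-4)·(-9) = -60 + 36 = -24

-24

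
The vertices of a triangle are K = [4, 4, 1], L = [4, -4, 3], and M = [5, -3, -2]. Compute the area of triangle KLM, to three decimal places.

KL = (0, -8, 2),  KM = (1, -7, -3)
i: (-8)·(-3) - 2·(-7) = 24 - (-14) = 38
j: 2·1 - 0·(-3) = 2 - 0 = 2
k: 0·(-7) - (-8)·1 = 0 - (-8) = 8
KL × KM = (38, 2, 8)
|KL × KM| = √1512 ≈ 38.8844
area = ½ · 38.8844 ≈ 19.442

19.442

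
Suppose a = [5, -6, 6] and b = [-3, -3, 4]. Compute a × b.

i: (-6)·4 - 6·(-3) = -24 - (-18) = -6
j: 6·(-3) - 5·4 = -18 - 20 = -38
k: 5·(-3) - (-6)·(-3) = -15 - 18 = -33
a × b = (-6, -38, -33)

(-6, -38, -33)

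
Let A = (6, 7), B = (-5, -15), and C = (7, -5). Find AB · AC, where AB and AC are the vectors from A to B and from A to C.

253

AB = B − A = (-11, -22)
AC = C − A = (1, -12)
AB · AC = (-11)·1 + (-22)·(-12) = -11 + 264 = 253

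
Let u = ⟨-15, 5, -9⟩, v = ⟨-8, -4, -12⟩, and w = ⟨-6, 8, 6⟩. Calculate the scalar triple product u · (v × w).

v × w:
i: (-4)·6 - (-12)·8 = -24 - (-96) = 72
j: (-12)·(-6) - (-8)·6 = 72 - (-48) = 120
k: (-8)·8 - (-4)·(-6) = -64 - 24 = -88
v × w = (72, 120, -88)
u · (v × w) = (-15)·72 + 5·120 + (-9)·(-88) = -1080 + 600 + 792 = 312

312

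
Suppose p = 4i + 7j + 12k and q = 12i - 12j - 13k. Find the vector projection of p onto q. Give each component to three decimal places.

(-5.042, 5.042, 5.462)

p · q = 4·12 + 7·(-12) + 12·(-13) = 48 - 84 - 156 = -192
|q|² = 144 + 144 + 169 = 457
proj_q p = (-192/457) · (12, -12, -13) ≈ (-5.042, 5.042, 5.462)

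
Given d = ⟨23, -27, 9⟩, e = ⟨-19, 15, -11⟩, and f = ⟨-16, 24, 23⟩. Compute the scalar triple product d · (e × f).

e × f:
i: 15·23 - (-11)·24 = 345 - (-264) = 609
j: (-11)·(-16) - (-19)·23 = 176 - (-437) = 613
k: (-19)·24 - 15·(-16) = -456 - (-240) = -216
e × f = (609, 613, -216)
d · (e × f) = 23·609 + (-27)·613 + 9·(-216) = 14007 - 16551 - 1944 = -4488

-4488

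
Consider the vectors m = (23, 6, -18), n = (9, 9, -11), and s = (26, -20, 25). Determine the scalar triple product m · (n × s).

4501

n × s:
i: 9·25 - (-11)·(-20) = 225 - 220 = 5
j: (-11)·26 - 9·25 = -286 - 225 = -511
k: 9·(-20) - 9·26 = -180 - 234 = -414
n × s = (5, -511, -414)
m · (n × s) = 23·5 + 6·(-511) + (-18)·(-414) = 115 - 3066 + 7452 = 4501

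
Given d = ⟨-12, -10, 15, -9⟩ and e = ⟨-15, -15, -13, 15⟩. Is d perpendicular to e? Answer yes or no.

yes

d · e = (-12)·(-15) + (-10)·(-15) + 15·(-13) + (-9)·15 = 180 + 150 - 195 - 135 = 0
Zero, so the vectors are orthogonal.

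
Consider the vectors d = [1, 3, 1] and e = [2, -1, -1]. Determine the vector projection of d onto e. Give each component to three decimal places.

d · e = 1·2 + 3·(-1) + 1·(-1) = 2 - 3 - 1 = -2
|e|² = 4 + 1 + 1 = 6
proj_e d = (-2/6) · (2, -1, -1) ≈ (-0.667, 0.333, 0.333)

(-0.667, 0.333, 0.333)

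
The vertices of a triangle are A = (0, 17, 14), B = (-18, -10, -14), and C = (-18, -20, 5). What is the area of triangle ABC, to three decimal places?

441.082

AB = (-18, -27, -28),  AC = (-18, -37, -9)
i: (-27)·(-9) - (-28)·(-37) = 243 - 1036 = -793
j: (-28)·(-18) - (-18)·(-9) = 504 - 162 = 342
k: (-18)·(-37) - (-27)·(-18) = 666 - 486 = 180
AB × AC = (-793, 342, 180)
|AB × AC| = √778213 ≈ 882.1638
area = ½ · 882.1638 ≈ 441.082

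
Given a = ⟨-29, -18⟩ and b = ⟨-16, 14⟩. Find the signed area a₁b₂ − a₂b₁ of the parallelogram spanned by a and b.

-694

(-29)·14 - (-18)·(-16) = -406 - 288 = -694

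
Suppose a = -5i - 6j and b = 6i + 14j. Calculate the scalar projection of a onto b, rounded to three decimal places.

-7.484

a · b = (-5)·6 + (-6)·14 = -30 - 84 = -114
|b| = √(36 + 196) = √232 ≈ 15.2315
comp_b a = -114 / √232 ≈ -7.484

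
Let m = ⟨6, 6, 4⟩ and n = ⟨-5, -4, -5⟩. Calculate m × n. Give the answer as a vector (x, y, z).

(-14, 10, 6)

i: 6·(-5) - 4·(-4) = -30 - (-16) = -14
j: 4·(-5) - 6·(-5) = -20 - (-30) = 10
k: 6·(-4) - 6·(-5) = -24 - (-30) = 6
m × n = (-14, 10, 6)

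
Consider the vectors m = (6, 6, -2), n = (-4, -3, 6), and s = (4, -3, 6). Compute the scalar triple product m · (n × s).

240

n × s:
i: (-3)·6 - 6·(-3) = -18 - (-18) = 0
j: 6·4 - (-4)·6 = 24 - (-24) = 48
k: (-4)·(-3) - (-3)·4 = 12 - (-12) = 24
n × s = (0, 48, 24)
m · (n × s) = 6·0 + 6·48 + (-2)·24 = 0 + 288 - 48 = 240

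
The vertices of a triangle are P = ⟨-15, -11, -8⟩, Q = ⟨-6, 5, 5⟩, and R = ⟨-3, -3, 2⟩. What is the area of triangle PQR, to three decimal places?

PQ = (9, 16, 13),  PR = (12, 8, 10)
i: 16·10 - 13·8 = 160 - 104 = 56
j: 13·12 - 9·10 = 156 - 90 = 66
k: 9·8 - 16·12 = 72 - 192 = -120
PQ × PR = (56, 66, -120)
|PQ × PR| = √21892 ≈ 147.9595
area = ½ · 147.9595 ≈ 73.980

73.980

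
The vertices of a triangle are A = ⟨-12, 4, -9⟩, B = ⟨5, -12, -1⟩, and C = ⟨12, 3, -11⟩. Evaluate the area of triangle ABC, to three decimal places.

AB = (17, -16, 8),  AC = (24, -1, -2)
i: (-16)·(-2) - 8·(-1) = 32 - (-8) = 40
j: 8·24 - 17·(-2) = 192 - (-34) = 226
k: 17·(-1) - (-16)·24 = -17 - (-384) = 367
AB × AC = (40, 226, 367)
|AB × AC| = √187365 ≈ 432.8568
area = ½ · 432.8568 ≈ 216.428

216.428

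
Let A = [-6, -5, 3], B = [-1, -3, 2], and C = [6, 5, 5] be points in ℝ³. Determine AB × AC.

AB = (5, 2, -1)
AC = (12, 10, 2)
i: 2·2 - (-1)·10 = 4 - (-10) = 14
j: (-1)·12 - 5·2 = -12 - 10 = -22
k: 5·10 - 2·12 = 50 - 24 = 26
AB × AC = (14, -22, 26)

(14, -22, 26)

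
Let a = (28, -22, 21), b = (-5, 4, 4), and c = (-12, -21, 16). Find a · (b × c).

6653

b × c:
i: 4·16 - 4·(-21) = 64 - (-84) = 148
j: 4·(-12) - (-5)·16 = -48 - (-80) = 32
k: (-5)·(-21) - 4·(-12) = 105 - (-48) = 153
b × c = (148, 32, 153)
a · (b × c) = 28·148 + (-22)·32 + 21·153 = 4144 - 704 + 3213 = 6653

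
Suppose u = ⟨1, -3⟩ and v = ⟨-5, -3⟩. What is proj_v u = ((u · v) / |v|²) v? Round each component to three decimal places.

(-0.588, -0.353)

u · v = 1·(-5) + (-3)·(-3) = -5 + 9 = 4
|v|² = 25 + 9 = 34
proj_v u = (4/34) · (-5, -3) ≈ (-0.588, -0.353)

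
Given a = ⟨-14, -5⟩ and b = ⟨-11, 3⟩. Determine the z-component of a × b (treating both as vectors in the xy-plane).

-97

(-14)·3 - (-5)·(-11) = -42 - 55 = -97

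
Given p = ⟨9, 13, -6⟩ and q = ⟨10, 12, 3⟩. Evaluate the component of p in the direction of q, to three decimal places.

14.334

p · q = 9·10 + 13·12 + (-6)·3 = 90 + 156 - 18 = 228
|q| = √(100 + 144 + 9) = √253 ≈ 15.9060
comp_q p = 228 / √253 ≈ 14.334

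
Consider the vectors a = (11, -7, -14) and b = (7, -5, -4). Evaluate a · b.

168

a · b = 11·7 + (-7)·(-5) + (-14)·(-4) = 77 + 35 + 56 = 168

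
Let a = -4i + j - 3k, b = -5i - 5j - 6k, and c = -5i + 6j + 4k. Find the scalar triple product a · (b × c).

151

b × c:
i: (-5)·4 - (-6)·6 = -20 - (-36) = 16
j: (-6)·(-5) - (-5)·4 = 30 - (-20) = 50
k: (-5)·6 - (-5)·(-5) = -30 - 25 = -55
b × c = (16, 50, -55)
a · (b × c) = (-4)·16 + 1·50 + (-3)·(-55) = -64 + 50 + 165 = 151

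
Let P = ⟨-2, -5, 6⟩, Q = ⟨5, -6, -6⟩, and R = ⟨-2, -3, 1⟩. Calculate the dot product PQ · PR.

PQ = Q − P = (7, -1, -12)
PR = R − P = (0, 2, -5)
PQ · PR = 7·0 + (-1)·2 + (-12)·(-5) = 0 - 2 + 60 = 58

58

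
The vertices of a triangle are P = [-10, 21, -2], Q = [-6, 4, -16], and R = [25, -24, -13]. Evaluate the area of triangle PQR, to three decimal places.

PQ = (4, -17, -14),  PR = (35, -45, -11)
i: (-17)·(-11) - (-14)·(-45) = 187 - 630 = -443
j: (-14)·35 - 4·(-11) = -490 - (-44) = -446
k: 4·(-45) - (-17)·35 = -180 - (-595) = 415
PQ × PR = (-443, -446, 415)
|PQ × PR| = √567390 ≈ 753.2529
area = ½ · 753.2529 ≈ 376.626

376.626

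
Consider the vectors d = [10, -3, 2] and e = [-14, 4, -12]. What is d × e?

i: (-3)·(-12) - 2·4 = 36 - 8 = 28
j: 2·(-14) - 10·(-12) = -28 - (-120) = 92
k: 10·4 - (-3)·(-14) = 40 - 42 = -2
d × e = (28, 92, -2)

(28, 92, -2)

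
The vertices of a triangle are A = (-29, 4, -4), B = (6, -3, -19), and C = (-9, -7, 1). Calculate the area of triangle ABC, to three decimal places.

285.329

AB = (35, -7, -15),  AC = (20, -11, 5)
i: (-7)·5 - (-15)·(-11) = -35 - 165 = -200
j: (-15)·20 - 35·5 = -300 - 175 = -475
k: 35·(-11) - (-7)·20 = -385 - (-140) = -245
AB × AC = (-200, -475, -245)
|AB × AC| = √325650 ≈ 570.6575
area = ½ · 570.6575 ≈ 285.329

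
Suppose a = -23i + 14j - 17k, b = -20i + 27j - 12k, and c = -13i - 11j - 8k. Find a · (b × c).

b × c:
i: 27·(-8) - (-12)·(-11) = -216 - 132 = -348
j: (-12)·(-13) - (-20)·(-8) = 156 - 160 = -4
k: (-20)·(-11) - 27·(-13) = 220 - (-351) = 571
b × c = (-348, -4, 571)
a · (b × c) = (-23)·(-348) + 14·(-4) + (-17)·571 = 8004 - 56 - 9707 = -1759

-1759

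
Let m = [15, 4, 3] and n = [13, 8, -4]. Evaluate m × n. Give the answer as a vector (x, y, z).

i: 4·(-4) - 3·8 = -16 - 24 = -40
j: 3·13 - 15·(-4) = 39 - (-60) = 99
k: 15·8 - 4·13 = 120 - 52 = 68
m × n = (-40, 99, 68)

(-40, 99, 68)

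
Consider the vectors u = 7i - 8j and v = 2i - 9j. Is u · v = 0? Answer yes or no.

no

u · v = 7·2 + (-8)·(-9) = 14 + 72 = 86
Nonzero, so the vectors are not orthogonal.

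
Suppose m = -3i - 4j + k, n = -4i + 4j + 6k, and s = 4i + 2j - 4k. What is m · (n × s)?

n × s:
i: 4·(-4) - 6·2 = -16 - 12 = -28
j: 6·4 - (-4)·(-4) = 24 - 16 = 8
k: (-4)·2 - 4·4 = -8 - 16 = -24
n × s = (-28, 8, -24)
m · (n × s) = (-3)·(-28) + (-4)·8 + 1·(-24) = 84 - 32 - 24 = 28

28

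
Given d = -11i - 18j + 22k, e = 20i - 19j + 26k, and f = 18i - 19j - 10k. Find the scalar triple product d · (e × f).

-20384

e × f:
i: (-19)·(-10) - 26·(-19) = 190 - (-494) = 684
j: 26·18 - 20·(-10) = 468 - (-200) = 668
k: 20·(-19) - (-19)·18 = -380 - (-342) = -38
e × f = (684, 668, -38)
d · (e × f) = (-11)·684 + (-18)·668 + 22·(-38) = -7524 - 12024 - 836 = -20384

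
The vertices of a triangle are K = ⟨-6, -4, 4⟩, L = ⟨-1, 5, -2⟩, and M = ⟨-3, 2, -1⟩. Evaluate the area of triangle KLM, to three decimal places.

5.895

KL = (5, 9, -6),  KM = (3, 6, -5)
i: 9·(-5) - (-6)·6 = -45 - (-36) = -9
j: (-6)·3 - 5·(-5) = -18 - (-25) = 7
k: 5·6 - 9·3 = 30 - 27 = 3
KL × KM = (-9, 7, 3)
|KL × KM| = √139 ≈ 11.7898
area = ½ · 11.7898 ≈ 5.895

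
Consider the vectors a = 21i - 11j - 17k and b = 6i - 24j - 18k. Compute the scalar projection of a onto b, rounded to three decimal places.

a · b = 21·6 + (-11)·(-24) + (-17)·(-18) = 126 + 264 + 306 = 696
|b| = √(36 + 576 + 324) = √936 ≈ 30.5941
comp_b a = 696 / √936 ≈ 22.749

22.749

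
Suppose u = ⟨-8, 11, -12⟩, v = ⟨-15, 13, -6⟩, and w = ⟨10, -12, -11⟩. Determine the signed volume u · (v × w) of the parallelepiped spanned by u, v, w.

v × w:
i: 13·(-11) - (-6)·(-12) = -143 - 72 = -215
j: (-6)·10 - (-15)·(-11) = -60 - 165 = -225
k: (-15)·(-12) - 13·10 = 180 - 130 = 50
v × w = (-215, -225, 50)
u · (v × w) = (-8)·(-215) + 11·(-225) + (-12)·50 = 1720 - 2475 - 600 = -1355

-1355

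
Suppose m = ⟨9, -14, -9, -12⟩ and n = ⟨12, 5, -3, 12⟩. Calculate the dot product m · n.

-79

m · n = 9·12 + (-14)·5 + (-9)·(-3) + (-12)·12 = 108 - 70 + 27 - 144 = -79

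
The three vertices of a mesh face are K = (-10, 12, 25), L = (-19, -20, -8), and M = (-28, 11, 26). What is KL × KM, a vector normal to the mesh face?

(-65, 603, -567)

KL = (-9, -32, -33)
KM = (-18, -1, 1)
i: (-32)·1 - (-33)·(-1) = -32 - 33 = -65
j: (-33)·(-18) - (-9)·1 = 594 - (-9) = 603
k: (-9)·(-1) - (-32)·(-18) = 9 - 576 = -567
KL × KM = (-65, 603, -567)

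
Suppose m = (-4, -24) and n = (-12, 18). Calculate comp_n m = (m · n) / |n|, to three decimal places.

-17.750

m · n = (-4)·(-12) + (-24)·18 = 48 - 432 = -384
|n| = √(144 + 324) = √468 ≈ 21.6333
comp_n m = -384 / √468 ≈ -17.750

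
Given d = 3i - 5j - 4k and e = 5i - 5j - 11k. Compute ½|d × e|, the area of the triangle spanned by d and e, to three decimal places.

19.326

i: (-5)·(-11) - (-4)·(-5) = 55 - 20 = 35
j: (-4)·5 - 3·(-11) = -20 - (-33) = 13
k: 3·(-5) - (-5)·5 = -15 - (-25) = 10
d × e = (35, 13, 10)
|d × e| = √(35² + 13² + 10²) = √1494 ≈ 38.6523
area = ½ · 38.6523 ≈ 19.326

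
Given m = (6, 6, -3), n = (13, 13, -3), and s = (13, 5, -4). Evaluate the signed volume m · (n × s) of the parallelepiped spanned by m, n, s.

n × s:
i: 13·(-4) - (-3)·5 = -52 - (-15) = -37
j: (-3)·13 - 13·(-4) = -39 - (-52) = 13
k: 13·5 - 13·13 = 65 - 169 = -104
n × s = (-37, 13, -104)
m · (n × s) = 6·(-37) + 6·13 + (-3)·(-104) = -222 + 78 + 312 = 168

168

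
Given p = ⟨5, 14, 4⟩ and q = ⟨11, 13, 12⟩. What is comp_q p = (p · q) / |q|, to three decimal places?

13.680

p · q = 5·11 + 14·13 + 4·12 = 55 + 182 + 48 = 285
|q| = √(121 + 169 + 144) = √434 ≈ 20.8327
comp_q p = 285 / √434 ≈ 13.680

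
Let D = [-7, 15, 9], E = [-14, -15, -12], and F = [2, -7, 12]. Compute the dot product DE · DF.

534

DE = E − D = (-7, -30, -21)
DF = F − D = (9, -22, 3)
DE · DF = (-7)·9 + (-30)·(-22) + (-21)·3 = -63 + 660 - 63 = 534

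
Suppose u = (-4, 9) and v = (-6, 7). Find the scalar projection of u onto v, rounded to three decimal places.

u · v = (-4)·(-6) + 9·7 = 24 + 63 = 87
|v| = √(36 + 49) = √85 ≈ 9.2195
comp_v u = 87 / √85 ≈ 9.436

9.436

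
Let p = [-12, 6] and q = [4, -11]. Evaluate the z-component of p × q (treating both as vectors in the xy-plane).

108

(-12)·(-11) - 6·4 = 132 - 24 = 108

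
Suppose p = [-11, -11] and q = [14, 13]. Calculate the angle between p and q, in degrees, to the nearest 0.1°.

177.9

p · q = (-11)·14 + (-11)·13 = -154 - 143 = -297
|p|² = 121 + 121 = 242,  |p| = √242 ≈ 15.556349
|q|² = 196 + 169 = 365,  |q| = √365 ≈ 19.104973
cos θ = -297 / (15.556349 · 19.104973) ≈ -0.99931
θ = arccos(-0.99931) ≈ 177.9°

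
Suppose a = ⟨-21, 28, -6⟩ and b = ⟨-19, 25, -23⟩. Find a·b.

a · b = (-21)·(-19) + 28·25 + (-6)·(-23) = 399 + 700 + 138 = 1237

1237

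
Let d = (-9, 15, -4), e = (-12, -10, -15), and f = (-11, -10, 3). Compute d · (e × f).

e × f:
i: (-10)·3 - (-15)·(-10) = -30 - 150 = -180
j: (-15)·(-11) - (-12)·3 = 165 - (-36) = 201
k: (-12)·(-10) - (-10)·(-11) = 120 - 110 = 10
e × f = (-180, 201, 10)
d · (e × f) = (-9)·(-180) + 15·201 + (-4)·10 = 1620 + 3015 - 40 = 4595

4595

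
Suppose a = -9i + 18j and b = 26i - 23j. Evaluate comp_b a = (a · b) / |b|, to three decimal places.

-18.667

a · b = (-9)·26 + 18·(-23) = -234 - 414 = -648
|b| = √(676 + 529) = √1205 ≈ 34.7131
comp_b a = -648 / √1205 ≈ -18.667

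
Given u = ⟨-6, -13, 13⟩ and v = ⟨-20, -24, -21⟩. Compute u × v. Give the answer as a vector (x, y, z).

i: (-13)·(-21) - 13·(-24) = 273 - (-312) = 585
j: 13·(-20) - (-6)·(-21) = -260 - 126 = -386
k: (-6)·(-24) - (-13)·(-20) = 144 - 260 = -116
u × v = (585, -386, -116)

(585, -386, -116)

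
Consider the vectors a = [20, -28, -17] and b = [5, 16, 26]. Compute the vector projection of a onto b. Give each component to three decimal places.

(-4.127, -13.208, -21.463)

a · b = 20·5 + (-28)·16 + (-17)·26 = 100 - 448 - 442 = -790
|b|² = 25 + 256 + 676 = 957
proj_b a = (-790/957) · (5, 16, 26) ≈ (-4.127, -13.208, -21.463)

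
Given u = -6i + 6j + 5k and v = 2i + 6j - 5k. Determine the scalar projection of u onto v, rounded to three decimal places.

-0.124

u · v = (-6)·2 + 6·6 + 5·(-5) = -12 + 36 - 25 = -1
|v| = √(4 + 36 + 25) = √65 ≈ 8.0623
comp_v u = -1 / √65 ≈ -0.124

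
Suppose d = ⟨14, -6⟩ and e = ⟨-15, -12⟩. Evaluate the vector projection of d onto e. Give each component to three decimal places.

(5.610, 4.488)

d · e = 14·(-15) + (-6)·(-12) = -210 + 72 = -138
|e|² = 225 + 144 = 369
proj_e d = (-138/369) · (-15, -12) ≈ (5.610, 4.488)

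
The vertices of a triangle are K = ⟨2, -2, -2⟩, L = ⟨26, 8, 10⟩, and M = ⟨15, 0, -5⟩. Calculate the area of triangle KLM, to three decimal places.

KL = (24, 10, 12),  KM = (13, 2, -3)
i: 10·(-3) - 12·2 = -30 - 24 = -54
j: 12·13 - 24·(-3) = 156 - (-72) = 228
k: 24·2 - 10·13 = 48 - 130 = -82
KL × KM = (-54, 228, -82)
|KL × KM| = √61624 ≈ 248.2418
area = ½ · 248.2418 ≈ 124.121

124.121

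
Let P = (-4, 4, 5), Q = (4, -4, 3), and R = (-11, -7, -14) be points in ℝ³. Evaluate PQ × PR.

(130, 166, -144)

PQ = (8, -8, -2)
PR = (-7, -11, -19)
i: (-8)·(-19) - (-2)·(-11) = 152 - 22 = 130
j: (-2)·(-7) - 8·(-19) = 14 - (-152) = 166
k: 8·(-11) - (-8)·(-7) = -88 - 56 = -144
PQ × PR = (130, 166, -144)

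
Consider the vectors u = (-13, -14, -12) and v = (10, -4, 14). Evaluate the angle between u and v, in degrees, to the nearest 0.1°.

u · v = (-13)·10 + (-14)·(-4) + (-12)·14 = -130 + 56 - 168 = -242
|u|² = 169 + 196 + 144 = 509,  |u| = √509 ≈ 22.561028
|v|² = 100 + 16 + 196 = 312,  |v| = √312 ≈ 17.663522
cos θ = -242 / (22.561028 · 17.663522) ≈ -0.60727
θ = arccos(-0.60727) ≈ 127.4°

127.4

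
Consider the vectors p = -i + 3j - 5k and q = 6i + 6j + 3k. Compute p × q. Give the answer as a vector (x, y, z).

(39, -27, -24)

i: 3·3 - (-5)·6 = 9 - (-30) = 39
j: (-5)·6 - (-1)·3 = -30 - (-3) = -27
k: (-1)·6 - 3·6 = -6 - 18 = -24
p × q = (39, -27, -24)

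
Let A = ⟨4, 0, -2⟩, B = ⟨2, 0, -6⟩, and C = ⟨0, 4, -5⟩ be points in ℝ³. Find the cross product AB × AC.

AB = (-2, 0, -4)
AC = (-4, 4, -3)
i: 0·(-3) - (-4)·4 = 0 - (-16) = 16
j: (-4)·(-4) - (-2)·(-3) = 16 - 6 = 10
k: (-2)·4 - 0·(-4) = -8 - 0 = -8
AB × AC = (16, 10, -8)

(16, 10, -8)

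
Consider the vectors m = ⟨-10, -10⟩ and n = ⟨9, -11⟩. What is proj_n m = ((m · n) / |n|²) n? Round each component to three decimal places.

(0.891, -1.089)

m · n = (-10)·9 + (-10)·(-11) = -90 + 110 = 20
|n|² = 81 + 121 = 202
proj_n m = (20/202) · (9, -11) ≈ (0.891, -1.089)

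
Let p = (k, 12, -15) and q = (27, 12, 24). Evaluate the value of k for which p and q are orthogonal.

8

p · q = k·27 + 12·12 + (-15)·24 = -216 + 27k
Set equal to 0: 27k = 216, so k = 8.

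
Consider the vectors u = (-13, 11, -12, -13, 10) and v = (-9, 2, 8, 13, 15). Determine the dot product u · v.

u · v = (-13)·(-9) + 11·2 + (-12)·8 + (-13)·13 + 10·15 = 117 + 22 - 96 - 169 + 150 = 24

24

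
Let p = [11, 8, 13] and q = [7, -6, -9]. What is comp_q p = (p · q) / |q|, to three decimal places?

p · q = 11·7 + 8·(-6) + 13·(-9) = 77 - 48 - 117 = -88
|q| = √(49 + 36 + 81) = √166 ≈ 12.8841
comp_q p = -88 / √166 ≈ -6.830

-6.830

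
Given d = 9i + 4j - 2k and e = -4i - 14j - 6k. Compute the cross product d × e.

i: 4·(-6) - (-2)·(-14) = -24 - 28 = -52
j: (-2)·(-4) - 9·(-6) = 8 - (-54) = 62
k: 9·(-14) - 4·(-4) = -126 - (-16) = -110
d × e = (-52, 62, -110)

(-52, 62, -110)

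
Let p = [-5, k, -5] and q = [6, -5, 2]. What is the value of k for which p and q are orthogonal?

p · q = (-5)·6 + k·(-5) + (-5)·2 = -40 - 5k
Set equal to 0: -5k = 40, so k = -8.

-8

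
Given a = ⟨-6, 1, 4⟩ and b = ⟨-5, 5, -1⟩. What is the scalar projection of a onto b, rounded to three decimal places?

4.341

a · b = (-6)·(-5) + 1·5 + 4·(-1) = 30 + 5 - 4 = 31
|b| = √(25 + 25 + 1) = √51 ≈ 7.1414
comp_b a = 31 / √51 ≈ 4.341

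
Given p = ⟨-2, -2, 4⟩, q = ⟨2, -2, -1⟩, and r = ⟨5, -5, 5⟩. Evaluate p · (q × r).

60

q × r:
i: (-2)·5 - (-1)·(-5) = -10 - 5 = -15
j: (-1)·5 - 2·5 = -5 - 10 = -15
k: 2·(-5) - (-2)·5 = -10 - (-10) = 0
q × r = (-15, -15, 0)
p · (q × r) = (-2)·(-15) + (-2)·(-15) + 4·0 = 30 + 30 + 0 = 60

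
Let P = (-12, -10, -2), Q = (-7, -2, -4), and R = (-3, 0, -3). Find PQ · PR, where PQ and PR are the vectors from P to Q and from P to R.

PQ = Q − P = (5, 8, -2)
PR = R − P = (9, 10, -1)
PQ · PR = 5·9 + 8·10 + (-2)·(-1) = 45 + 80 + 2 = 127

127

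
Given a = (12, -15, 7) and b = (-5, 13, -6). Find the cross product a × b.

i: (-15)·(-6) - 7·13 = 90 - 91 = -1
j: 7·(-5) - 12·(-6) = -35 - (-72) = 37
k: 12·13 - (-15)·(-5) = 156 - 75 = 81
a × b = (-1, 37, 81)

(-1, 37, 81)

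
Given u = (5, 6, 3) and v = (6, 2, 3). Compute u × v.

i: 6·3 - 3·2 = 18 - 6 = 12
j: 3·6 - 5·3 = 18 - 15 = 3
k: 5·2 - 6·6 = 10 - 36 = -26
u × v = (12, 3, -26)

(12, 3, -26)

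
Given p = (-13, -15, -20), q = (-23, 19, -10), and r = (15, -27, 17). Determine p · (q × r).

-11024

q × r:
i: 19·17 - (-10)·(-27) = 323 - 270 = 53
j: (-10)·15 - (-23)·17 = -150 - (-391) = 241
k: (-23)·(-27) - 19·15 = 621 - 285 = 336
q × r = (53, 241, 336)
p · (q × r) = (-13)·53 + (-15)·241 + (-20)·336 = -689 - 3615 - 6720 = -11024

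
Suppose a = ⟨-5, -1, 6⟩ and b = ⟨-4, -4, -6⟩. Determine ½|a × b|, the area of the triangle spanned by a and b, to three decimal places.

31.906

i: (-1)·(-6) - 6·(-4) = 6 - (-24) = 30
j: 6·(-4) - (-5)·(-6) = -24 - 30 = -54
k: (-5)·(-4) - (-1)·(-4) = 20 - 4 = 16
a × b = (30, -54, 16)
|a × b| = √(30² + (-54)² + 16²) = √4072 ≈ 63.8122
area = ½ · 63.8122 ≈ 31.906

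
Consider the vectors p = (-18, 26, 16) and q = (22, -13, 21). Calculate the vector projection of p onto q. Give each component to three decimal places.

(-8.004, 4.729, -7.640)

p · q = (-18)·22 + 26·(-13) + 16·21 = -396 - 338 + 336 = -398
|q|² = 484 + 169 + 441 = 1094
proj_q p = (-398/1094) · (22, -13, 21) ≈ (-8.004, 4.729, -7.640)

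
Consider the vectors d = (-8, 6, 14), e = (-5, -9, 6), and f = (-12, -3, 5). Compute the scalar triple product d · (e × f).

e × f:
i: (-9)·5 - 6·(-3) = -45 - (-18) = -27
j: 6·(-12) - (-5)·5 = -72 - (-25) = -47
k: (-5)·(-3) - (-9)·(-12) = 15 - 108 = -93
e × f = (-27, -47, -93)
d · (e × f) = (-8)·(-27) + 6·(-47) + 14·(-93) = 216 - 282 - 1302 = -1368

-1368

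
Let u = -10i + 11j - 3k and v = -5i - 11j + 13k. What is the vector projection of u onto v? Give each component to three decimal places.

(1.746, 3.841, -4.540)

u · v = (-10)·(-5) + 11·(-11) + (-3)·13 = 50 - 121 - 39 = -110
|v|² = 25 + 121 + 169 = 315
proj_v u = (-110/315) · (-5, -11, 13) ≈ (1.746, 3.841, -4.540)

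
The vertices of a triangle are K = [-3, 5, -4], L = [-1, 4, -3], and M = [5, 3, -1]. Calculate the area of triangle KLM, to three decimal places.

2.291

KL = (2, -1, 1),  KM = (8, -2, 3)
i: (-1)·3 - 1·(-2) = -3 - (-2) = -1
j: 1·8 - 2·3 = 8 - 6 = 2
k: 2·(-2) - (-1)·8 = -4 - (-8) = 4
KL × KM = (-1, 2, 4)
|KL × KM| = √21 ≈ 4.5826
area = ½ · 4.5826 ≈ 2.291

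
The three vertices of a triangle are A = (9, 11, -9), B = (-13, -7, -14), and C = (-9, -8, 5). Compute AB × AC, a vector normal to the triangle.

(-347, 398, 94)

AB = (-22, -18, -5)
AC = (-18, -19, 14)
i: (-18)·14 - (-5)·(-19) = -252 - 95 = -347
j: (-5)·(-18) - (-22)·14 = 90 - (-308) = 398
k: (-22)·(-19) - (-18)·(-18) = 418 - 324 = 94
AB × AC = (-347, 398, 94)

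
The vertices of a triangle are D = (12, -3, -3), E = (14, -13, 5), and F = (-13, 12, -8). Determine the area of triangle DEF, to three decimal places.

DE = (2, -10, 8),  DF = (-25, 15, -5)
i: (-10)·(-5) - 8·15 = 50 - 120 = -70
j: 8·(-25) - 2·(-5) = -200 - (-10) = -190
k: 2·15 - (-10)·(-25) = 30 - 250 = -220
DE × DF = (-70, -190, -220)
|DE × DF| = √89400 ≈ 298.9983
area = ½ · 298.9983 ≈ 149.499

149.499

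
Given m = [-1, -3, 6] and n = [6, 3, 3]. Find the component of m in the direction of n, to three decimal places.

m · n = (-1)·6 + (-3)·3 + 6·3 = -6 - 9 + 18 = 3
|n| = √(36 + 9 + 9) = √54 ≈ 7.3485
comp_n m = 3 / √54 ≈ 0.408

0.408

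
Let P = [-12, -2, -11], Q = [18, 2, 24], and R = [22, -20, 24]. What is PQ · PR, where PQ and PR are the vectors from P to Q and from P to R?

PQ = Q − P = (30, 4, 35)
PR = R − P = (34, -18, 35)
PQ · PR = 30·34 + 4·(-18) + 35·35 = 1020 - 72 + 1225 = 2173

2173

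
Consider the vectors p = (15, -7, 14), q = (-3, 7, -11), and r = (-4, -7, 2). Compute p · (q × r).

q × r:
i: 7·2 - (-11)·(-7) = 14 - 77 = -63
j: (-11)·(-4) - (-3)·2 = 44 - (-6) = 50
k: (-3)·(-7) - 7·(-4) = 21 - (-28) = 49
q × r = (-63, 50, 49)
p · (q × r) = 15·(-63) + (-7)·50 + 14·49 = -945 - 350 + 686 = -609

-609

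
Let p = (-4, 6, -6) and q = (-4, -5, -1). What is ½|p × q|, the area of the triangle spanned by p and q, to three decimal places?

30.133

i: 6·(-1) - (-6)·(-5) = -6 - 30 = -36
j: (-6)·(-4) - (-4)·(-1) = 24 - 4 = 20
k: (-4)·(-5) - 6·(-4) = 20 - (-24) = 44
p × q = (-36, 20, 44)
|p × q| = √((-36)² + 20² + 44²) = √3632 ≈ 60.2661
area = ½ · 60.2661 ≈ 30.133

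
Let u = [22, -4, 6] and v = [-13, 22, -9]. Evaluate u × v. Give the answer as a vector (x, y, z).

i: (-4)·(-9) - 6·22 = 36 - 132 = -96
j: 6·(-13) - 22·(-9) = -78 - (-198) = 120
k: 22·22 - (-4)·(-13) = 484 - 52 = 432
u × v = (-96, 120, 432)

(-96, 120, 432)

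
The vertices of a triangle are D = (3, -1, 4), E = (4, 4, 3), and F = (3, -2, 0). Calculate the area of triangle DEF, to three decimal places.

10.700

DE = (1, 5, -1),  DF = (0, -1, -4)
i: 5·(-4) - (-1)·(-1) = -20 - 1 = -21
j: (-1)·0 - 1·(-4) = 0 - (-4) = 4
k: 1·(-1) - 5·0 = -1 - 0 = -1
DE × DF = (-21, 4, -1)
|DE × DF| = √458 ≈ 21.4009
area = ½ · 21.4009 ≈ 10.700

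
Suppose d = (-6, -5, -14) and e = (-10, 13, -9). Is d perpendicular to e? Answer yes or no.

no

d · e = (-6)·(-10) + (-5)·13 + (-14)·(-9) = 60 - 65 + 126 = 121
Nonzero, so the vectors are not orthogonal.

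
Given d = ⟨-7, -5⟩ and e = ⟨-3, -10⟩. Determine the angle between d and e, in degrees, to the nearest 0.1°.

37.8

d · e = (-7)·(-3) + (-5)·(-10) = 21 + 50 = 71
|d|² = 49 + 25 = 74,  |d| = √74 ≈ 8.602325
|e|² = 9 + 100 = 109,  |e| = √109 ≈ 10.440307
cos θ = 71 / (8.602325 · 10.440307) ≈ 0.79055
θ = arccos(0.79055) ≈ 37.8°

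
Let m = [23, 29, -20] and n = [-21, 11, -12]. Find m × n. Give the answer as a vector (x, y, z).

(-128, 696, 862)

i: 29·(-12) - (-20)·11 = -348 - (-220) = -128
j: (-20)·(-21) - 23·(-12) = 420 - (-276) = 696
k: 23·11 - 29·(-21) = 253 - (-609) = 862
m × n = (-128, 696, 862)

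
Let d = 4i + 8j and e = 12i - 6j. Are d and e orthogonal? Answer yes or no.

yes

d · e = 4·12 + 8·(-6) = 48 - 48 = 0
Zero, so the vectors are orthogonal.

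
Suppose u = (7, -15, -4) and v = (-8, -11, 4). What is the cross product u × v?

(-104, 4, -197)

i: (-15)·4 - (-4)·(-11) = -60 - 44 = -104
j: (-4)·(-8) - 7·4 = 32 - 28 = 4
k: 7·(-11) - (-15)·(-8) = -77 - 120 = -197
u × v = (-104, 4, -197)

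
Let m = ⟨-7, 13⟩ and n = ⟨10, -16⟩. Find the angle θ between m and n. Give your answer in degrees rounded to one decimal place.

176.3

m · n = (-7)·10 + 13·(-16) = -70 - 208 = -278
|m|² = 49 + 169 = 218,  |m| = √218 ≈ 14.764823
|n|² = 100 + 256 = 356,  |n| = √356 ≈ 18.867962
cos θ = -278 / (14.764823 · 18.867962) ≈ -0.99791
θ = arccos(-0.99791) ≈ 176.3°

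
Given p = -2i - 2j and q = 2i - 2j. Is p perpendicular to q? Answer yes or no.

p · q = (-2)·2 + (-2)·(-2) = -4 + 4 = 0
Zero, so the vectors are orthogonal.

yes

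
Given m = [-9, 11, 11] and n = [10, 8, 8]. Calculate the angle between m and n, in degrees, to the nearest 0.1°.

m · n = (-9)·10 + 11·8 + 11·8 = -90 + 88 + 88 = 86
|m|² = 81 + 121 + 121 = 323,  |m| = √323 ≈ 17.972201
|n|² = 100 + 64 + 64 = 228,  |n| = √228 ≈ 15.099669
cos θ = 86 / (17.972201 · 15.099669) ≈ 0.31691
θ = arccos(0.31691) ≈ 71.5°

71.5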